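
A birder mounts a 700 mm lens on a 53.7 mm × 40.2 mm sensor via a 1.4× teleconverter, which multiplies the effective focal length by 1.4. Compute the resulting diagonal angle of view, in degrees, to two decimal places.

Effective focal length f = 700 × 1.4 = 980 mm.
Sensor diagonal = √(53.7² + 40.2²) = √4499.7300 ≈ 67.0800 mm.
α = 2·arctan(67.080 / (2 × 980)) = 2·arctan(0.03422) ≈ 3.9203°.

3.92°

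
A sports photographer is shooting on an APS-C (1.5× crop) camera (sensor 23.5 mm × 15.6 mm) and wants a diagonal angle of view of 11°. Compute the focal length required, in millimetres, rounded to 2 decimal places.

146.47 mm

Sensor diagonal = √(23.5² + 15.6²) = √795.6100 ≈ 28.2066 mm.
From α = 2·arctan(d/2f) we get f = d / (2·tan(α/2)).
With d = 28.2066 mm and α/2 = 5.5°, tan(α/2) ≈ 0.09629, so f ≈ 28.2066 / 0.19258 ≈ 146.4682 mm.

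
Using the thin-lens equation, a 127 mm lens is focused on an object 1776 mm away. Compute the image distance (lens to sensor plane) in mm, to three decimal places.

1/dᵢ = 1/f − 1/dₒ = 1/127 − 1/1776 = 0.0073110 mm⁻¹.
dᵢ = 1/0.0073110 ≈ 136.7811 mm.

136.781 mm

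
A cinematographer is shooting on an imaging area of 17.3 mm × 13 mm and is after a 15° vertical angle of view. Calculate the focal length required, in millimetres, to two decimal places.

From α = 2·arctan(h/2f) we get f = h / (2·tan(α/2)).
With h = 13 mm and α/2 = 7.5°, tan(α/2) ≈ 0.13165, so f ≈ 13 / 0.26330 ≈ 49.3724 mm.

49.37 mm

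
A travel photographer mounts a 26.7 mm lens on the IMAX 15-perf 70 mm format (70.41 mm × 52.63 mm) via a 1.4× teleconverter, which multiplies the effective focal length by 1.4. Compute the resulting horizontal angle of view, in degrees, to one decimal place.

86.6°

Effective focal length f = 26.7 × 1.4 = 37.38 mm.
α = 2·arctan(70.41 / (2 × 37.38)) = 2·arctan(0.94181) ≈ 86.5673°.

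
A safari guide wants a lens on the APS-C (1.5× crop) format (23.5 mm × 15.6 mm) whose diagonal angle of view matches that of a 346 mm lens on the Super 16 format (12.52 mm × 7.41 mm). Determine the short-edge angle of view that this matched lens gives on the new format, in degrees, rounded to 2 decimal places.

Sensor diagonal = √(12.52² + 7.41²) = √211.6585 ≈ 14.5485 mm.
Sensor diagonal = √(23.5² + 15.6²) = √795.6100 ≈ 28.2066 mm.
Equal diagonal AOV ⇒ f₂ = f₁ · 28.2066/14.5485 = 346 × 1.93880 ≈ 670.8236 mm.
Short-edge AOV on the new format = 2·arctan(15.6 / (2 × 670.8236)) = 2·arctan(0.01163) ≈ 1.3324°.

1.33°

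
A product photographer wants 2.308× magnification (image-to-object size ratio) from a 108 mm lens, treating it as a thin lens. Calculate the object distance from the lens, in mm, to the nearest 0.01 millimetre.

154.79 mm

With m = dᵢ/dₒ and 1/f = 1/dₒ + 1/dᵢ, substituting dᵢ = m·dₒ gives 1/f = (1 + 1/m)/dₒ, hence dₒ = f·(1 + 1/m).
dₒ = 108 × (1 + 1/2.308) = 108 × 1.43328 ≈ 154.794 mm.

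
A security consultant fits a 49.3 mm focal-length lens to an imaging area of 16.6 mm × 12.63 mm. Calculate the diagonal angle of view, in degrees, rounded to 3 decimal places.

23.889°

Sensor diagonal = √(16.6² + 12.63²) = √435.0769 ≈ 20.8585 mm.
Angle of view α = 2·arctan(d/2f) with d = 20.8585 mm and f = 49.3 mm.
d/2f = 0.21155; arctan(0.21155) ≈ 11.9446°, so α ≈ 23.8892°.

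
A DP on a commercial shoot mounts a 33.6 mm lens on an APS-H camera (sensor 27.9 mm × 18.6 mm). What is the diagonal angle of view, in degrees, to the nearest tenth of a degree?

53.0°

Sensor diagonal = √(27.9² + 18.6²) = √1124.3700 ≈ 33.5316 mm.
Angle of view α = 2·arctan(d/2f) with d = 33.5316 mm and f = 33.6 mm.
d/2f = 0.49898; arctan(0.49898) ≈ 26.5184°, so α ≈ 53.0368°.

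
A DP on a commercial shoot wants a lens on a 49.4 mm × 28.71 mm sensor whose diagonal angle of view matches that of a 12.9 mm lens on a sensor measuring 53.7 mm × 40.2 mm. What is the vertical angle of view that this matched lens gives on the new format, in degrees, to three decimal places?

105.136°

Sensor diagonal = √(53.7² + 40.2²) = √4499.7300 ≈ 67.0800 mm.
Sensor diagonal = √(49.4² + 28.71²) = √3264.6241 ≈ 57.1369 mm.
Equal diagonal AOV ⇒ f₂ = f₁ · 57.1369/67.0800 = 12.9 × 0.85177 ≈ 10.9879 mm.
Vertical AOV on the new format = 2·arctan(28.71 / (2 × 10.9879)) = 2·arctan(1.30644) ≈ 105.1364°.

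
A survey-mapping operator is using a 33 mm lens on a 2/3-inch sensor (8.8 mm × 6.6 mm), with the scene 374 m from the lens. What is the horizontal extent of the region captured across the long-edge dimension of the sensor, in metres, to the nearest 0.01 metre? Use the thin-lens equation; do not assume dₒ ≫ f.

dₒ: 374 m = 374000 mm.
Similar triangles through the lens centre give W/dₒ = w/dᵢ; with 1/f = 1/dₒ + 1/dᵢ this gives W = w·(dₒ − f)/f.
W = 8.8 mm × (374000 − 33) / 33 = 8.8 × 11332.3333 ≈ 99724.533 mm = 99.7245 m.

99.72 m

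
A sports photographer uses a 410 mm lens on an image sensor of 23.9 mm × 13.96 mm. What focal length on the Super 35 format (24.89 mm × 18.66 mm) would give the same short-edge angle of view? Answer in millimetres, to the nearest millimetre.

548 mm

Equal angle of view means equal height/f ratio, so f₂ = f₁ · (height₂/height₁) = 410 × 18.66/13.96.
f₂ = 410 × 1.33668 ≈ 548.037 mm.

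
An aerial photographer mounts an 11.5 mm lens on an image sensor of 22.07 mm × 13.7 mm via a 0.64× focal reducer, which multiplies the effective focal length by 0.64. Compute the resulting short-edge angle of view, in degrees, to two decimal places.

85.89°

Effective focal length f = 11.5 × 0.64 = 7.36 mm.
α = 2·arctan(13.7 / (2 × 7.36)) = 2·arctan(0.93071) ≈ 85.8890°.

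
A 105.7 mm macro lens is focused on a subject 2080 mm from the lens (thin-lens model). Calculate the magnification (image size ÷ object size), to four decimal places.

0.0535×

Thin lens: 1/f = 1/dₒ + 1/dᵢ → 1/dᵢ = 1/105.7 − 1/2080 = 0.0089800 mm⁻¹, so dᵢ ≈ 111.3590 mm.
Magnification m = dᵢ/dₒ = 111.3590/2080 ≈ 0.05354.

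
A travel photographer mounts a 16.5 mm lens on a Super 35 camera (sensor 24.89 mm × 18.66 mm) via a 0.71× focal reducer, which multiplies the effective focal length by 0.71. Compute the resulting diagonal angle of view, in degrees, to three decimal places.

Effective focal length f = 16.5 × 0.71 = 11.715 mm.
Sensor diagonal = √(24.89² + 18.66²) = √967.7077 ≈ 31.1080 mm.
α = 2·arctan(31.108 / (2 × 11.715)) = 2·arctan(1.32770) ≈ 106.0272°.

106.027°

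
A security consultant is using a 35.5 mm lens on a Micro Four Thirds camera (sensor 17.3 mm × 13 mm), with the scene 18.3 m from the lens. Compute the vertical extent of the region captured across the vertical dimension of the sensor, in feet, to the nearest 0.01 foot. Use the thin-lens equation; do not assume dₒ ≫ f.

21.94 ft

dₒ: 18.3 m = 18300 mm.
Similar triangles through the lens centre give W/dₒ = h/dᵢ; with 1/f = 1/dₒ + 1/dᵢ this gives W = h·(dₒ − f)/f.
W = 13 mm × (18300 − 35.5) / 35.5 = 13 × 514.4930 ≈ 6688.408 mm = 6688.408/304.8 ft = 21.9436 ft.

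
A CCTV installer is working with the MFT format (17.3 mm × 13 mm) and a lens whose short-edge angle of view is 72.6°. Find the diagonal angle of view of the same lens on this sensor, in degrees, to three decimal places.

From the short-edge AOV: f = 13 / (2·tan(36.3°)) = 13 / 1.46915 ≈ 8.8487 mm.
Sensor diagonal = √(17.3² + 13²) = √468.2900 ≈ 21.6400 mm.
Diagonal AOV = 2·arctan(21.6400 / (2 × 8.8487)) = 2·arctan(1.22278) ≈ 101.4469°.

101.447°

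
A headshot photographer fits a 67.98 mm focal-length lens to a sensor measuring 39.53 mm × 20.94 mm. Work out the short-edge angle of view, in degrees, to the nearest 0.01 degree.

17.51°

Angle of view α = 2·arctan(h/2f) with h = 20.94 mm and f = 67.98 mm.
h/2f = 0.15402; arctan(0.15402) ≈ 8.7557°, so α ≈ 17.5113°.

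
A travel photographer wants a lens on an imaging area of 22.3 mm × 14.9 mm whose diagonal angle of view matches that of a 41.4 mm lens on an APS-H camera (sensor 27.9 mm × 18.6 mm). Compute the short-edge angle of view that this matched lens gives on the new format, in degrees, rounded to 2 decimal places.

25.36°

Sensor diagonal = √(27.9² + 18.6²) = √1124.3700 ≈ 33.5316 mm.
Sensor diagonal = √(22.3² + 14.9²) = √719.3000 ≈ 26.8198 mm.
Equal diagonal AOV ⇒ f₂ = f₁ · 26.8198/33.5316 = 41.4 × 0.79984 ≈ 33.1132 mm.
Short-edge AOV on the new format = 2·arctan(14.9 / (2 × 33.1132)) = 2·arctan(0.22499) ≈ 25.3592°.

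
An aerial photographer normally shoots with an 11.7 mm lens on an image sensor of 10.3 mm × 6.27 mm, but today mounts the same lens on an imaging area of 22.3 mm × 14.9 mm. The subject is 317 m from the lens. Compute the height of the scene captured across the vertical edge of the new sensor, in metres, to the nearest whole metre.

404 m

The focal length stays 11.7 mm; the relevant sensor dimension is now h = 14.9 mm. Object distance dₒ = 317 m = 317000 mm.
Thin-lens field height W = h·(dₒ − f)/f = 14.9 × (317000 − 11.7)/11.7 ≈ 403685.955 mm = 403.686 m.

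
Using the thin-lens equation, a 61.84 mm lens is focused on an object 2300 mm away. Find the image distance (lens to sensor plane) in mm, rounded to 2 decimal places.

1/dᵢ = 1/f − 1/dₒ = 1/61.84 − 1/2300 = 0.0157360 mm⁻¹.
dᵢ = 1/0.0157360 ≈ 63.5486 mm.

63.55 mm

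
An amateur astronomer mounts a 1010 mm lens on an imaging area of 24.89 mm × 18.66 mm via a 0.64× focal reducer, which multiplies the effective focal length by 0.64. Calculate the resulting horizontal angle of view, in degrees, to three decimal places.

2.206°

Effective focal length f = 1010 × 0.64 = 646.4 mm.
α = 2·arctan(24.89 / (2 × 646.4)) = 2·arctan(0.01925) ≈ 2.2059°.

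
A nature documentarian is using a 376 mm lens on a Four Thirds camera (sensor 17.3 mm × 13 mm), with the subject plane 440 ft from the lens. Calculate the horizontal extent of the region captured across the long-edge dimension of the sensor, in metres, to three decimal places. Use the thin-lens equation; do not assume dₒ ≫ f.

6.153 m

dₒ: 440 ft × 304.8 mm/ft = 134112.00 mm.
Similar triangles through the lens centre give W/dₒ = w/dᵢ; with 1/f = 1/dₒ + 1/dᵢ this gives W = w·(dₒ − f)/f.
W = 17.3 mm × (134112 − 376) / 376 = 17.3 × 355.6808 ≈ 6153.279 mm = 6.15328 m.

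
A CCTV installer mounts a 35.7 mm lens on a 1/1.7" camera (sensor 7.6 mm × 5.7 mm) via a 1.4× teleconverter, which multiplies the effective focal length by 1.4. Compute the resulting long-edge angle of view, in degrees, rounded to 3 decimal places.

Effective focal length f = 35.7 × 1.4 = 49.98 mm.
α = 2·arctan(7.6 / (2 × 49.98)) = 2·arctan(0.07603) ≈ 8.6957°.

8.696°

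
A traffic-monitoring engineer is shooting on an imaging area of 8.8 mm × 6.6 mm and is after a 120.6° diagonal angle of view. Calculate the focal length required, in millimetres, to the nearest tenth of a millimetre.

Sensor diagonal = √(8.8² + 6.6²) = √121.0000 ≈ 11.0000 mm.
From α = 2·arctan(d/2f) we get f = d / (2·tan(α/2)).
With d = 11.0000 mm and α/2 = 60.3°, tan(α/2) ≈ 1.75319, so f ≈ 11.0000 / 3.50637 ≈ 3.1371 mm.

3.1 mm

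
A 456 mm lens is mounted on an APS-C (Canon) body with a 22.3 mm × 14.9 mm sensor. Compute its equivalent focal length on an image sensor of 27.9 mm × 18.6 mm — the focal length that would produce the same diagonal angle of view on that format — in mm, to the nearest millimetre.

570 mm

Sensor diagonal = √(22.3² + 14.9²) = √719.3000 ≈ 26.8198 mm.
Sensor diagonal = √(27.9² + 18.6²) = √1124.3700 ≈ 33.5316 mm.
Equal angle of view means equal diagonal/f ratio, so f₂ = f₁ · (diagonal₂/diagonal₁) = 456 × 33.5316/26.8198.
f₂ = 456 × 1.25026 ≈ 570.118 mm.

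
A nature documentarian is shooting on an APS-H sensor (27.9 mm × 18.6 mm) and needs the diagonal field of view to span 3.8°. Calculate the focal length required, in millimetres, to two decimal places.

Sensor diagonal = √(27.9² + 18.6²) = √1124.3700 ≈ 33.5316 mm.
From α = 2·arctan(d/2f) we get f = d / (2·tan(α/2)).
With d = 33.5316 mm and α/2 = 1.9°, tan(α/2) ≈ 0.03317, so f ≈ 33.5316 / 0.06635 ≈ 505.3991 mm.

505.40 mm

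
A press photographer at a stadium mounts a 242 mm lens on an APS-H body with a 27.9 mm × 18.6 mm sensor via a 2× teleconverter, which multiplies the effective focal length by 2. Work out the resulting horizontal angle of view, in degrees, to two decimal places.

3.30°

Effective focal length f = 242 × 2 = 484 mm.
α = 2·arctan(27.9 / (2 × 484)) = 2·arctan(0.02882) ≈ 3.3019°.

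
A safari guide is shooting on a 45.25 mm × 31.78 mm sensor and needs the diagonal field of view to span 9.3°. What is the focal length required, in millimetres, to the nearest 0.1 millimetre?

339.9 mm

Sensor diagonal = √(45.25² + 31.78²) = √3057.5309 ≈ 55.2949 mm.
From α = 2·arctan(d/2f) we get f = d / (2·tan(α/2)).
With d = 55.2949 mm and α/2 = 4.65°, tan(α/2) ≈ 0.08134, so f ≈ 55.2949 / 0.16267 ≈ 339.9148 mm.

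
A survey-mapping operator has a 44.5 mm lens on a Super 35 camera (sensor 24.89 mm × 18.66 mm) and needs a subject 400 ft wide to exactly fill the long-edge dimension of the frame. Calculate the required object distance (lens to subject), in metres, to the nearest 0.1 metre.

218.0 m

W: 400 ft × 304.8 mm/ft = 121920.00 mm.
Magnification m = w/W = dᵢ/dₒ; combined with 1/f = 1/dₒ + 1/dᵢ this gives dₒ = f·(1 + W/w).
dₒ = 44.5 mm × (1 + 121920/24.89) = 44.5 × 4899.3526 ≈ 218021.190 mm = 218.021 m.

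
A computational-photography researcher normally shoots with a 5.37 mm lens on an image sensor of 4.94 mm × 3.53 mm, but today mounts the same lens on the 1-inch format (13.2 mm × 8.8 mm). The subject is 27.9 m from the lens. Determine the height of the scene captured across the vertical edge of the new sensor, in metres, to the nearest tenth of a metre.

45.7 m

The focal length stays 5.37 mm; the relevant sensor dimension is now h = 8.8 mm. Object distance dₒ = 27.9 m = 27900 mm.
Thin-lens field height W = h·(dₒ − f)/f = 8.8 × (27900 − 5.37)/5.37 ≈ 45711.870 mm = 45.7119 m.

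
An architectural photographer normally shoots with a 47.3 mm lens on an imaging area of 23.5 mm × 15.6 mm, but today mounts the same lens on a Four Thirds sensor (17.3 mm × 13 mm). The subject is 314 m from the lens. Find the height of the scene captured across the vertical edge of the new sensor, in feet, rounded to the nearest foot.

The focal length stays 47.3 mm; the relevant sensor dimension is now h = 13 mm. Object distance dₒ = 314 m = 314000 mm.
Thin-lens field height W = h·(dₒ − f)/f = 13 × (314000 − 47.3)/47.3 ≈ 86287.211 mm = 86287.211/304.8 ft = 283.095 ft.

283 ft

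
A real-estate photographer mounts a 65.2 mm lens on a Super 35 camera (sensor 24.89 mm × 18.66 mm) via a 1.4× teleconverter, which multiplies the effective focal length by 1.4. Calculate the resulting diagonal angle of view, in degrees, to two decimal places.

19.34°

Effective focal length f = 65.2 × 1.4 = 91.28 mm.
Sensor diagonal = √(24.89² + 18.66²) = √967.7077 ≈ 31.1080 mm.
α = 2·arctan(31.108 / (2 × 91.28)) = 2·arctan(0.17040) ≈ 19.3405°.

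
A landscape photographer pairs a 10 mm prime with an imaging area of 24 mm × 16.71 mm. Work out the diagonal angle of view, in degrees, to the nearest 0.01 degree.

111.26°

Sensor diagonal = √(24² + 16.71²) = √855.2241 ≈ 29.2442 mm.
Angle of view α = 2·arctan(d/2f) with d = 29.2442 mm and f = 10 mm.
d/2f = 1.46221; arctan(1.46221) ≈ 55.6319°, so α ≈ 111.2639°.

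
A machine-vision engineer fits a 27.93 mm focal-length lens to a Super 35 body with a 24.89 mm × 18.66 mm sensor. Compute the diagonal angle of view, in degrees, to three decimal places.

58.226°

Sensor diagonal = √(24.89² + 18.66²) = √967.7077 ≈ 31.1080 mm.
Angle of view α = 2·arctan(d/2f) with d = 31.1080 mm and f = 27.93 mm.
d/2f = 0.55689; arctan(0.55689) ≈ 29.1131°, so α ≈ 58.2262°.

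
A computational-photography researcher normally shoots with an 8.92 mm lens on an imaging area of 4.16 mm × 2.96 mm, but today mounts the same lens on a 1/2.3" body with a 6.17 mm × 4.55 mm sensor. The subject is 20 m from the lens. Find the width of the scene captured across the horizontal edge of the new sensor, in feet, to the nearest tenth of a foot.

45.4 ft

The focal length stays 8.92 mm; the relevant sensor dimension is now w = 6.17 mm. Object distance dₒ = 20 m = 20000 mm.
Thin-lens field width W = w·(dₒ − f)/f = 6.17 × (20000 − 8.92)/8.92 ≈ 13827.911 mm = 13827.911/304.8 ft = 45.3672 ft.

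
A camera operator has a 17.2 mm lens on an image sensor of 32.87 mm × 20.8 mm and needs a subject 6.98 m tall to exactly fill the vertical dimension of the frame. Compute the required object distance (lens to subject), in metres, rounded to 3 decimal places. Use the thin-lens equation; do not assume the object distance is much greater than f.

5.789 m

W: 6.98 m = 6980 mm.
Magnification m = h/W = dᵢ/dₒ; combined with 1/f = 1/dₒ + 1/dᵢ this gives dₒ = f·(1 + W/h).
dₒ = 17.2 mm × (1 + 6980/20.8) = 17.2 × 336.5769 ≈ 5789.123 mm = 5.78912 m.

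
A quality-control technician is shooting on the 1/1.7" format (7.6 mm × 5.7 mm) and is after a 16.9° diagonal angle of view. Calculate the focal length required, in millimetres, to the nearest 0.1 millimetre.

32.0 mm

Sensor diagonal = √(7.6² + 5.7²) = √90.2500 ≈ 9.5000 mm.
From α = 2·arctan(d/2f) we get f = d / (2·tan(α/2)).
With d = 9.5000 mm and α/2 = 8.45°, tan(α/2) ≈ 0.14856, so f ≈ 9.5000 / 0.29712 ≈ 31.9738 mm.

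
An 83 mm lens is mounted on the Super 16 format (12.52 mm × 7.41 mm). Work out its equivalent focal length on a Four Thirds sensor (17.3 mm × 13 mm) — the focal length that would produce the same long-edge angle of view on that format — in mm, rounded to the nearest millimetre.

115 mm

Equal angle of view means equal width/f ratio, so f₂ = f₁ · (width₂/width₁) = 83 × 17.3/12.52.
f₂ = 83 × 1.38179 ≈ 114.688 mm.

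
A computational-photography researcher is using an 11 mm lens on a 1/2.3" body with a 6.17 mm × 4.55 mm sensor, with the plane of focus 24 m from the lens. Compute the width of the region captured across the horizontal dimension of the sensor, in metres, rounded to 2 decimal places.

dₒ: 24 m = 24000 mm.
Similar triangles through the lens centre give W/dₒ = w/dᵢ; with 1/f = 1/dₒ + 1/dᵢ this gives W = w·(dₒ − f)/f.
W = 6.17 mm × (24000 − 11) / 11 = 6.17 × 2180.8182 ≈ 13455.648 mm = 13.4556 m.

13.46 m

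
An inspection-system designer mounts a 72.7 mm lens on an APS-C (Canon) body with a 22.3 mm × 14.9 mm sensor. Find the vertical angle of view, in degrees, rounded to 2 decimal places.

Angle of view α = 2·arctan(h/2f) with h = 14.9 mm and f = 72.7 mm.
h/2f = 0.10248; arctan(0.10248) ≈ 5.8510°, so α ≈ 11.7020°.

11.70°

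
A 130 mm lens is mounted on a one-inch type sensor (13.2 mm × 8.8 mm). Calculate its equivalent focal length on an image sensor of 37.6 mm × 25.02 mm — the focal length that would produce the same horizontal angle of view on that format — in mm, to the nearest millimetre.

Equal angle of view means equal width/f ratio, so f₂ = f₁ · (width₂/width₁) = 130 × 37.6/13.2.
f₂ = 130 × 2.84848 ≈ 370.303 mm.

370 mm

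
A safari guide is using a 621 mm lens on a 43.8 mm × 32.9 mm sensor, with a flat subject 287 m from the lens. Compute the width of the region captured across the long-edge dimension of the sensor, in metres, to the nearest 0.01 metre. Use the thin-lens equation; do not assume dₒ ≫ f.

dₒ: 287 m = 287000 mm.
Similar triangles through the lens centre give W/dₒ = w/dᵢ; with 1/f = 1/dₒ + 1/dᵢ this gives W = w·(dₒ − f)/f.
W = 43.8 mm × (287000 − 621) / 621 = 43.8 × 461.1578 ≈ 20198.712 mm = 20.1987 m.

20.20 m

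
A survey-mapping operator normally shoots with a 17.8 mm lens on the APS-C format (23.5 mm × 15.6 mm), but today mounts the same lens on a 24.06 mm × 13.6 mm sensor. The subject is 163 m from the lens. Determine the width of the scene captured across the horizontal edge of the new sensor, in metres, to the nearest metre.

220 m

The focal length stays 17.8 mm; the relevant sensor dimension is now w = 24.06 mm. Object distance dₒ = 163 m = 163000 mm.
Thin-lens field width W = w·(dₒ − f)/f = 24.06 × (163000 − 17.8)/17.8 ≈ 220300.659 mm = 220.301 m.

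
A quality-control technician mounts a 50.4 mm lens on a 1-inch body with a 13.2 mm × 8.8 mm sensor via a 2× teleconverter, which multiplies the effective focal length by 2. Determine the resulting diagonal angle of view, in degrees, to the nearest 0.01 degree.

Effective focal length f = 50.4 × 2 = 100.8 mm.
Sensor diagonal = √(13.2² + 8.8²) = √251.6800 ≈ 15.8644 mm.
α = 2·arctan(15.864 / (2 × 100.8)) = 2·arctan(0.07869) ≈ 8.9990°.

9.00°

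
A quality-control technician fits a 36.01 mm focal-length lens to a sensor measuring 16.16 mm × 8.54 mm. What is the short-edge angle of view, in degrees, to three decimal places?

13.525°

Angle of view α = 2·arctan(h/2f) with h = 8.54 mm and f = 36.01 mm.
h/2f = 0.11858; arctan(0.11858) ≈ 6.7625°, so α ≈ 13.5249°.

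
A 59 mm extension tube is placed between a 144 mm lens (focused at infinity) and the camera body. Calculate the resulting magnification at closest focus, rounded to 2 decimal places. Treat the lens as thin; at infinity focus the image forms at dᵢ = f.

The tube moves the image plane from f to f + e, so dᵢ = 144 + 59 = 203 mm. Focus is achieved when 1/f = 1/dₒ + 1/dᵢ, giving dₒ = 1/(1/f − 1/(f+e)).
Magnification m = dᵢ/dₒ = (f+e)·(1/f − 1/(f+e)) = e/f = 59/144 ≈ 0.4097.

0.41×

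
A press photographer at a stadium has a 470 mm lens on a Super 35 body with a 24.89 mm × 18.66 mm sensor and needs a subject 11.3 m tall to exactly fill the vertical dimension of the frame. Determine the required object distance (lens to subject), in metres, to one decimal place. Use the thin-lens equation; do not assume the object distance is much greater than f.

W: 11.3 m = 11300 mm.
Magnification m = h/W = dᵢ/dₒ; combined with 1/f = 1/dₒ + 1/dᵢ this gives dₒ = f·(1 + W/h).
dₒ = 470 mm × (1 + 11300/18.66) = 470 × 606.5734 ≈ 285089.507 mm = 285.09 m.

285.1 m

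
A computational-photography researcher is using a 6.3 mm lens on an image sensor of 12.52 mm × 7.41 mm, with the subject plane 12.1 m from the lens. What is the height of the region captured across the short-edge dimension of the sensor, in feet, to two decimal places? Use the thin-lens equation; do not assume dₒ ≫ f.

dₒ: 12.1 m = 12100 mm.
Similar triangles through the lens centre give W/dₒ = h/dᵢ; with 1/f = 1/dₒ + 1/dᵢ this gives W = h·(dₒ − f)/f.
W = 7.41 mm × (12100 − 6.3) / 6.3 = 7.41 × 1919.6349 ≈ 14224.495 mm = 14224.495/304.8 ft = 46.6683 ft.

46.67 ft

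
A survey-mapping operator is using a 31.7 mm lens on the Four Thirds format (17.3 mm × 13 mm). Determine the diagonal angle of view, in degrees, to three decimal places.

Sensor diagonal = √(17.3² + 13²) = √468.2900 ≈ 21.6400 mm.
Angle of view α = 2·arctan(d/2f) with d = 21.6400 mm and f = 31.7 mm.
d/2f = 0.34133; arctan(0.34133) ≈ 18.8461°, so α ≈ 37.6921°.

37.692°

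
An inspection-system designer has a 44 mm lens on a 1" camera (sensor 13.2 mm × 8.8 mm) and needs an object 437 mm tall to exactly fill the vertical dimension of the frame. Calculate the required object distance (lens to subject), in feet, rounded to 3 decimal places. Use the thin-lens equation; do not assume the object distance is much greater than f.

7.313 ft

Magnification m = h/W = dᵢ/dₒ; combined with 1/f = 1/dₒ + 1/dᵢ this gives dₒ = f·(1 + W/h).
dₒ = 44 mm × (1 + 437/8.8) = 44 × 50.6591 ≈ 2229.000 mm = 2229.000/304.8 ft = 7.31299 ft.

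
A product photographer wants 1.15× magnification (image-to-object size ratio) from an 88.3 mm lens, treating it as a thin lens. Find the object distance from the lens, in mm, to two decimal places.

With m = dᵢ/dₒ and 1/f = 1/dₒ + 1/dᵢ, substituting dᵢ = m·dₒ gives 1/f = (1 + 1/m)/dₒ, hence dₒ = f·(1 + 1/m).
dₒ = 88.3 × (1 + 1/1.15) = 88.3 × 1.86957 ≈ 165.083 mm.

165.08 mm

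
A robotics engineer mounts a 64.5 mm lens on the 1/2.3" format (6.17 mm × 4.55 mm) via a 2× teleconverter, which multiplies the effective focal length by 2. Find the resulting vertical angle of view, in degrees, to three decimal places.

2.021°

Effective focal length f = 64.5 × 2 = 129 mm.
α = 2·arctan(4.55 / (2 × 129)) = 2·arctan(0.01764) ≈ 2.0207°.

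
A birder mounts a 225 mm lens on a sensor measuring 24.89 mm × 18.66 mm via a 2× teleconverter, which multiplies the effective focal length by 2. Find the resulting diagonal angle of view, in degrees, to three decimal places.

Effective focal length f = 225 × 2 = 450 mm.
Sensor diagonal = √(24.89² + 18.66²) = √967.7077 ≈ 31.1080 mm.
α = 2·arctan(31.108 / (2 × 450)) = 2·arctan(0.03456) ≈ 3.9592°.

3.959°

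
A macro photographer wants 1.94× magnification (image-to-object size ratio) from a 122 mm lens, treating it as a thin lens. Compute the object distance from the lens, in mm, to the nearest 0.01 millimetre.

184.89 mm

With m = dᵢ/dₒ and 1/f = 1/dₒ + 1/dᵢ, substituting dᵢ = m·dₒ gives 1/f = (1 + 1/m)/dₒ, hence dₒ = f·(1 + 1/m).
dₒ = 122 × (1 + 1/1.94) = 122 × 1.51546 ≈ 184.887 mm.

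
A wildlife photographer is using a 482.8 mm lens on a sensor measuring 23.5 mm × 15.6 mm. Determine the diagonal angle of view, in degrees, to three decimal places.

3.346°

Sensor diagonal = √(23.5² + 15.6²) = √795.6100 ≈ 28.2066 mm.
Angle of view α = 2·arctan(d/2f) with d = 28.2066 mm and f = 482.8 mm.
d/2f = 0.02921; arctan(0.02921) ≈ 1.6732°, so α ≈ 3.3464°.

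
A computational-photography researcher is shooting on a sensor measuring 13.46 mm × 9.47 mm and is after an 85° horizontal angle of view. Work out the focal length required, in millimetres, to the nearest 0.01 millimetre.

7.34 mm

From α = 2·arctan(w/2f) we get f = w / (2·tan(α/2)).
With w = 13.46 mm and α/2 = 42.5°, tan(α/2) ≈ 0.91633, so f ≈ 13.46 / 1.83266 ≈ 7.3445 mm.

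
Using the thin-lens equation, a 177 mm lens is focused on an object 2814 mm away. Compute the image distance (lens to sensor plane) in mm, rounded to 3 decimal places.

188.881 mm

1/dᵢ = 1/f − 1/dₒ = 1/177 − 1/2814 = 0.0052944 mm⁻¹.
dᵢ = 1/0.0052944 ≈ 188.8805 mm.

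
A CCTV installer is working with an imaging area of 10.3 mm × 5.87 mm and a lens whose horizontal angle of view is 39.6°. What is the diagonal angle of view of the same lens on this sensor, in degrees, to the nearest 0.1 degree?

45.0°

From the horizontal AOV: f = 10.3 / (2·tan(19.8°)) = 10.3 / 0.72004 ≈ 14.3047 mm.
Sensor diagonal = √(10.3² + 5.87²) = √140.5469 ≈ 11.8552 mm.
Diagonal AOV = 2·arctan(11.8552 / (2 × 14.3047)) = 2·arctan(0.41438) ≈ 45.0166°.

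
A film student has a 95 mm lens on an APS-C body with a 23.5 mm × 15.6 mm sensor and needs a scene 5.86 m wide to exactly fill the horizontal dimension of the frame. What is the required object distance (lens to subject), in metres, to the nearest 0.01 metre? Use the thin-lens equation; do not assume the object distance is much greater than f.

23.78 m

W: 5.86 m = 5860 mm.
Magnification m = w/W = dᵢ/dₒ; combined with 1/f = 1/dₒ + 1/dᵢ this gives dₒ = f·(1 + W/w).
dₒ = 95 mm × (1 + 5860/23.5) = 95 × 250.3617 ≈ 23784.362 mm = 23.7844 m.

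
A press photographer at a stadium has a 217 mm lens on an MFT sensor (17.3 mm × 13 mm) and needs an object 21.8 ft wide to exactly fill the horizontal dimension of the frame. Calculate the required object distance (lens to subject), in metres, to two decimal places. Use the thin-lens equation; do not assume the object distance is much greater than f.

83.56 m

W: 21.8 ft × 304.8 mm/ft = 6644.64 mm.
Magnification m = w/W = dᵢ/dₒ; combined with 1/f = 1/dₒ + 1/dᵢ this gives dₒ = f·(1 + W/w).
dₒ = 217 mm × (1 + 6644.64/17.3) = 217 × 385.0832 ≈ 83563.060 mm = 83.5631 m.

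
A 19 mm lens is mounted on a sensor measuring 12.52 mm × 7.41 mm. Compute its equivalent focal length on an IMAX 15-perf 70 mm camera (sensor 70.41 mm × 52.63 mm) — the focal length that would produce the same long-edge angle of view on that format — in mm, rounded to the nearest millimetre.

Equal angle of view means equal width/f ratio, so f₂ = f₁ · (width₂/width₁) = 19 × 70.41/12.52.
f₂ = 19 × 5.62380 ≈ 106.852 mm.

107 mm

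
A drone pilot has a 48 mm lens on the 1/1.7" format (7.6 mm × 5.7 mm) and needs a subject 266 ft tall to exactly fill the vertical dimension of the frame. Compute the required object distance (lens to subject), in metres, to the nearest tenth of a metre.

682.8 m

W: 266 ft × 304.8 mm/ft = 81076.80 mm.
Magnification m = h/W = dᵢ/dₒ; combined with 1/f = 1/dₒ + 1/dᵢ this gives dₒ = f·(1 + W/h).
dₒ = 48 mm × (1 + 81076.8/5.7) = 48 × 14224.9995 ≈ 682799.978 mm = 682.8 m.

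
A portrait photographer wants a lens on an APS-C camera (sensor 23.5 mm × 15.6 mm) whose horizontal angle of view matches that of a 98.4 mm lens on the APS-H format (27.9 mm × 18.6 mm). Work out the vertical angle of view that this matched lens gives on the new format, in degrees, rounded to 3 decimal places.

10.753°

Equal horizontal AOV ⇒ f₂ = f₁ · 23.5/27.9 = 98.4 × 0.84229 ≈ 82.8817 mm.
Vertical AOV on the new format = 2·arctan(15.6 / (2 × 82.8817)) = 2·arctan(0.09411) ≈ 10.7525°.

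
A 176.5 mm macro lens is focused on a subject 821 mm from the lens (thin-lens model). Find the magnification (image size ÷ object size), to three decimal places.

0.274×

Thin lens: 1/f = 1/dₒ + 1/dᵢ → 1/dᵢ = 1/176.5 − 1/821 = 0.0044477 mm⁻¹, so dᵢ ≈ 224.8355 mm.
Magnification m = dᵢ/dₒ = 224.8355/821 ≈ 0.27386.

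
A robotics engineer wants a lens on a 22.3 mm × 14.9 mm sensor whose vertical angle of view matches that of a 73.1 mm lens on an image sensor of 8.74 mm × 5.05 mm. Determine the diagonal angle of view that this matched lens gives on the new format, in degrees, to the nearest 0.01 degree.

Equal vertical AOV ⇒ f₂ = f₁ · 14.9/5.05 = 73.1 × 2.95050 ≈ 215.6812 mm.
Sensor diagonal = √(22.3² + 14.9²) = √719.3000 ≈ 26.8198 mm.
Diagonal AOV on the new format = 2·arctan(26.8198 / (2 × 215.6812)) = 2·arctan(0.06217) ≈ 7.1155°.

7.12°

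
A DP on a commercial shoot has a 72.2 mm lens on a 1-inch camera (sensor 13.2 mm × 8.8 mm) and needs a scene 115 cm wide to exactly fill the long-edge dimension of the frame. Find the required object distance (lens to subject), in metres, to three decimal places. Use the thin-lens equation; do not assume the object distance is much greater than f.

W: 115 cm = 1150 mm.
Magnification m = w/W = dᵢ/dₒ; combined with 1/f = 1/dₒ + 1/dᵢ this gives dₒ = f·(1 + W/w).
dₒ = 72.2 mm × (1 + 1150/13.2) = 72.2 × 88.1212 ≈ 6362.352 mm = 6.36235 m.

6.362 m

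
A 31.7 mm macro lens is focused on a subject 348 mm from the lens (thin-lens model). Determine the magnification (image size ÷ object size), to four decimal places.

0.1002×

Thin lens: 1/f = 1/dₒ + 1/dᵢ → 1/dᵢ = 1/31.7 − 1/348 = 0.0286722 mm⁻¹, so dᵢ ≈ 34.8770 mm.
Magnification m = dᵢ/dₒ = 34.8770/348 ≈ 0.10022.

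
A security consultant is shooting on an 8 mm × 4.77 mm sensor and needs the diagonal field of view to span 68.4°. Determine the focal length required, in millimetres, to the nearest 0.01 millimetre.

6.85 mm

Sensor diagonal = √(8² + 4.77²) = √86.7529 ≈ 9.3141 mm.
From α = 2·arctan(d/2f) we get f = d / (2·tan(α/2)).
With d = 9.3141 mm and α/2 = 34.2°, tan(α/2) ≈ 0.67960, so f ≈ 9.3141 / 1.35920 ≈ 6.8527 mm.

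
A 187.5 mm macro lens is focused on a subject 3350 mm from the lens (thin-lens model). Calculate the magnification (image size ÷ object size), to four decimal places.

0.0593×

Thin lens: 1/f = 1/dₒ + 1/dᵢ → 1/dᵢ = 1/187.5 − 1/3350 = 0.0050348 mm⁻¹, so dᵢ ≈ 198.6166 mm.
Magnification m = dᵢ/dₒ = 198.6166/3350 ≈ 0.05929.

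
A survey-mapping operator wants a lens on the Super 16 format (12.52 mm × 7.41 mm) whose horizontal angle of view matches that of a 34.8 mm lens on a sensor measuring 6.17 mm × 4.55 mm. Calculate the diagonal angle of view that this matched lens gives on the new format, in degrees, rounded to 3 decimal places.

Equal horizontal AOV ⇒ f₂ = f₁ · 12.52/6.17 = 34.8 × 2.02917 ≈ 70.6152 mm.
Sensor diagonal = √(12.52² + 7.41²) = √211.6585 ≈ 14.5485 mm.
Diagonal AOV on the new format = 2·arctan(14.5485 / (2 × 70.6152)) = 2·arctan(0.10301) ≈ 11.7629°.

11.763°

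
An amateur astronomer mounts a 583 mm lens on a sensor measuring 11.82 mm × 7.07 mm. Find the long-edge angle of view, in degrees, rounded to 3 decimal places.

Angle of view α = 2·arctan(w/2f) with w = 11.82 mm and f = 583 mm.
w/2f = 0.01014; arctan(0.01014) ≈ 0.5808°, so α ≈ 1.1616°.

1.162°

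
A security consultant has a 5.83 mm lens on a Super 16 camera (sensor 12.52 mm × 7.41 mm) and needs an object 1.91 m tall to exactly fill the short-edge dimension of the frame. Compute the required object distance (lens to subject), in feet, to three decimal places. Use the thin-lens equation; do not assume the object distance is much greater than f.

4.949 ft

W: 1.91 m = 1910 mm.
Magnification m = h/W = dᵢ/dₒ; combined with 1/f = 1/dₒ + 1/dᵢ this gives dₒ = f·(1 + W/h).
dₒ = 5.83 mm × (1 + 1910/7.41) = 5.83 × 258.7598 ≈ 1508.570 mm = 1508.570/304.8 ft = 4.94938 ft.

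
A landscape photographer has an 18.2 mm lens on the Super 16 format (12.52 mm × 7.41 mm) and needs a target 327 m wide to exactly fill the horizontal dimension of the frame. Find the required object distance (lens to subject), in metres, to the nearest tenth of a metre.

475.4 m

W: 327 m = 327000 mm.
Magnification m = w/W = dᵢ/dₒ; combined with 1/f = 1/dₒ + 1/dᵢ this gives dₒ = f·(1 + W/w).
dₒ = 18.2 mm × (1 + 327000/12.52) = 18.2 × 26119.2109 ≈ 475369.638 mm = 475.37 m.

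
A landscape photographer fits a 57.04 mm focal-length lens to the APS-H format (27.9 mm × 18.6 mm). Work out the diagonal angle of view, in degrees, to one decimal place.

Sensor diagonal = √(27.9² + 18.6²) = √1124.3700 ≈ 33.5316 mm.
Angle of view α = 2·arctan(d/2f) with d = 33.5316 mm and f = 57.04 mm.
d/2f = 0.29393; arctan(0.29393) ≈ 16.3797°, so α ≈ 32.7594°.

32.8°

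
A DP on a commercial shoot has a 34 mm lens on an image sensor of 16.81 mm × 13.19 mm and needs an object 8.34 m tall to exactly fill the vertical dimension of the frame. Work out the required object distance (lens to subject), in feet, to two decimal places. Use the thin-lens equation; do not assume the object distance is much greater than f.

70.64 ft

W: 8.34 m = 8340 mm.
Magnification m = h/W = dᵢ/dₒ; combined with 1/f = 1/dₒ + 1/dᵢ this gives dₒ = f·(1 + W/h).
dₒ = 34 mm × (1 + 8340/13.19) = 34 × 633.2972 ≈ 21532.105 mm = 21532.105/304.8 ft = 70.6434 ft.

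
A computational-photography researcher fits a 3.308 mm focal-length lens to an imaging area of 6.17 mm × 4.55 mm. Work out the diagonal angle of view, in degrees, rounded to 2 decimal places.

Sensor diagonal = √(6.17² + 4.55²) = √58.7714 ≈ 7.6663 mm.
Angle of view α = 2·arctan(d/2f) with d = 7.6663 mm and f = 3.308 mm.
d/2f = 1.15874; arctan(1.15874) ≈ 49.2057°, so α ≈ 98.4114°.

98.41°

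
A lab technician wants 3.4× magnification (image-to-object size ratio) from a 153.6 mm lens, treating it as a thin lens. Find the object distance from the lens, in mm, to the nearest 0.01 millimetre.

With m = dᵢ/dₒ and 1/f = 1/dₒ + 1/dᵢ, substituting dᵢ = m·dₒ gives 1/f = (1 + 1/m)/dₒ, hence dₒ = f·(1 + 1/m).
dₒ = 153.6 × (1 + 1/3.4) = 153.6 × 1.29412 ≈ 198.776 mm.

198.78 mm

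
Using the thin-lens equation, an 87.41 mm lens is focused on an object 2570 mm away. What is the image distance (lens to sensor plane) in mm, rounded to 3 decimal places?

1/dᵢ = 1/f − 1/dₒ = 1/87.41 − 1/2570 = 0.0110512 mm⁻¹.
dᵢ = 1/0.0110512 ≈ 90.4876 mm.

90.488 mm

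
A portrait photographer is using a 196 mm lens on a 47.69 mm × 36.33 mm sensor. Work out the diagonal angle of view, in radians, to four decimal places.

0.3035 rad

Sensor diagonal = √(47.69² + 36.33²) = √3594.2050 ≈ 59.9517 mm.
Angle of view α = 2·arctan(d/2f) with d = 59.9517 mm and f = 196 mm.
d/2f = 0.15294; arctan(0.15294) ≈ 0.1518 rad, so α ≈ 0.3035 rad.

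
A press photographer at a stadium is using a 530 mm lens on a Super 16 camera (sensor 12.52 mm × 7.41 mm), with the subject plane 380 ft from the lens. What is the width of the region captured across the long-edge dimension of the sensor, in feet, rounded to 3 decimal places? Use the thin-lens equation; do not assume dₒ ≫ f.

8.936 ft

dₒ: 380 ft × 304.8 mm/ft = 115824.00 mm.
Similar triangles through the lens centre give W/dₒ = w/dᵢ; with 1/f = 1/dₒ + 1/dᵢ this gives W = w·(dₒ − f)/f.
W = 12.52 mm × (115824 − 530) / 530 = 12.52 × 217.5358 ≈ 2723.549 mm = 2723.549/304.8 ft = 8.93553 ft.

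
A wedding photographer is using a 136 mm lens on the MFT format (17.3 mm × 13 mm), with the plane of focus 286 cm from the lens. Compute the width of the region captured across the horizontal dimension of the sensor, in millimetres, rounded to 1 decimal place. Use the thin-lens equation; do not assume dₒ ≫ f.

346.5 mm

dₒ: 286 cm = 2860 mm.
Similar triangles through the lens centre give W/dₒ = w/dᵢ; with 1/f = 1/dₒ + 1/dᵢ this gives W = w·(dₒ − f)/f.
W = 17.3 mm × (2860 − 136) / 136 = 17.3 × 20.0294 ≈ 346.509 mm.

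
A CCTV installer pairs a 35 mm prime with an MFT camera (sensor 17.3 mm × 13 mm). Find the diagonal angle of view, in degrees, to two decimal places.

34.36°

Sensor diagonal = √(17.3² + 13²) = √468.2900 ≈ 21.6400 mm.
Angle of view α = 2·arctan(d/2f) with d = 21.6400 mm and f = 35 mm.
d/2f = 0.30914; arctan(0.30914) ≈ 17.1786°, so α ≈ 34.3573°.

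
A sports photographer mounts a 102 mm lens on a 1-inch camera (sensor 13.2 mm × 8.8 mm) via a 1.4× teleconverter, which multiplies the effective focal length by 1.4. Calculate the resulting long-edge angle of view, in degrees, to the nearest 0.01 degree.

Effective focal length f = 102 × 1.4 = 142.8 mm.
α = 2·arctan(13.2 / (2 × 142.8)) = 2·arctan(0.04622) ≈ 5.2925°.

5.29°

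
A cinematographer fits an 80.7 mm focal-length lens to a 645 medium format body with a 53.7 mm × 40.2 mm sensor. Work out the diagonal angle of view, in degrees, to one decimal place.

Sensor diagonal = √(53.7² + 40.2²) = √4499.7300 ≈ 67.0800 mm.
Angle of view α = 2·arctan(d/2f) with d = 67.0800 mm and f = 80.7 mm.
d/2f = 0.41561; arctan(0.41561) ≈ 22.5684°, so α ≈ 45.1369°.

45.1°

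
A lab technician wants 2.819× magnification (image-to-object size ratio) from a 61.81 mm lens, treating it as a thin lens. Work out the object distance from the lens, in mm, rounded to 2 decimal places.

83.74 mm

With m = dᵢ/dₒ and 1/f = 1/dₒ + 1/dᵢ, substituting dᵢ = m·dₒ gives 1/f = (1 + 1/m)/dₒ, hence dₒ = f·(1 + 1/m).
dₒ = 61.81 × (1 + 1/2.819) = 61.81 × 1.35474 ≈ 83.736 mm.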